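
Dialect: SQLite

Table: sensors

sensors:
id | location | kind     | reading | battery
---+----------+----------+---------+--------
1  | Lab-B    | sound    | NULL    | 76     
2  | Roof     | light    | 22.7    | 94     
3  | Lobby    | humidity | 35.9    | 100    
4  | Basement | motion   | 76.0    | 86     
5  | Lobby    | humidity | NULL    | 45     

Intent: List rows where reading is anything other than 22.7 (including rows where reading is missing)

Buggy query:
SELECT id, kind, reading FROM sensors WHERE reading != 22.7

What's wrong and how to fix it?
Bug: Inequality against NULL is unknown, not true; rows with NULL are dropped

Fix: Add an explicit OR reading IS NULL to include the missing-value rows

Corrected query:
SELECT id, kind, reading FROM sensors WHERE reading != 22.7 OR reading IS NULL

Result:
id | kind     | reading
---+----------+--------
1  | sound    | NULL   
3  | humidity | 35.9   
4  | motion   | 76     
5  | humidity | NULL   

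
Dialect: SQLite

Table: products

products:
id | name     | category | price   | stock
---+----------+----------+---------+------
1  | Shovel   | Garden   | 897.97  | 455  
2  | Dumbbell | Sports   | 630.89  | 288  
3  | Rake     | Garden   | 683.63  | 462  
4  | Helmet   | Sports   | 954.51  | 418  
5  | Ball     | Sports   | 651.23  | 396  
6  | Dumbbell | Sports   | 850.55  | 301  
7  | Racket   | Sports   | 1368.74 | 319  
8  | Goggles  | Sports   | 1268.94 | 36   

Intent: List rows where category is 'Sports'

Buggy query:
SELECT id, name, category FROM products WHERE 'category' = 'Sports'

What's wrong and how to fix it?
Bug: 'category' in single quotes is a string literal, not the column; the comparison is literal-vs-literal and never true

Fix: Remove the quotes around the column name (or use double quotes for an identifier)

Corrected query:
SELECT id, name, category FROM products WHERE category = 'Sports'

Result:
id | name     | category
---+----------+---------
2  | Dumbbell | Sports  
4  | Helmet   | Sports  
5  | Ball     | Sports  
6  | Dumbbell | Sports  
7  | Racket   | Sports  
8  | Goggles  | Sports  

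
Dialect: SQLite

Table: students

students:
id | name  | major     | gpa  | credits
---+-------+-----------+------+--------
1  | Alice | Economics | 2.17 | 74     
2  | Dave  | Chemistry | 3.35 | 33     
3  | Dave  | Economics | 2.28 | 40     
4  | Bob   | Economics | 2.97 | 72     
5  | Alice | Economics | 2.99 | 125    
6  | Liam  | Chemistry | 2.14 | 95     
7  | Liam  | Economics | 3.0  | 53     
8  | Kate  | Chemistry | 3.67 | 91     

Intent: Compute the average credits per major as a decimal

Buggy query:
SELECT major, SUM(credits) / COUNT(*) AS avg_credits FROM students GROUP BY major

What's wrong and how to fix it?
Bug: SUM(credits) and COUNT(*) are both integers; the division truncates the fractional part

Fix: Multiply by 1.0 (or CAST to REAL) to force floating-point division

Corrected query:
SELECT major, SUM(credits) * 1.0 / COUNT(*) AS avg_credits FROM students GROUP BY major

Result:
major     | avg_credits
----------+------------
Chemistry | 73         
Economics | 72.8       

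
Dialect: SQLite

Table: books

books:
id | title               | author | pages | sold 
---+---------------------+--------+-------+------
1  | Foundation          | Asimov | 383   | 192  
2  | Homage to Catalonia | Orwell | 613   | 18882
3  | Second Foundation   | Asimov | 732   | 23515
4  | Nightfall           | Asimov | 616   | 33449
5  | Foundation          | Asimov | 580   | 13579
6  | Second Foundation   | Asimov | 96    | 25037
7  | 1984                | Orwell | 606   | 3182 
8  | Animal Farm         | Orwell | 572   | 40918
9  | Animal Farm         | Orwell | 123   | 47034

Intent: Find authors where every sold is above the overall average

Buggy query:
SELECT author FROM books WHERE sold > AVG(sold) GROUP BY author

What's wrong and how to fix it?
Bug: AVG() is an aggregate; it can't sit directly in WHERE

Fix: Use a subquery for AVG and a HAVING MIN(...) filter so the condition holds for every row in the group

Corrected query:
SELECT author FROM books GROUP BY author HAVING MIN(sold) > (SELECT AVG(sold) FROM books)

Result:
(no rows)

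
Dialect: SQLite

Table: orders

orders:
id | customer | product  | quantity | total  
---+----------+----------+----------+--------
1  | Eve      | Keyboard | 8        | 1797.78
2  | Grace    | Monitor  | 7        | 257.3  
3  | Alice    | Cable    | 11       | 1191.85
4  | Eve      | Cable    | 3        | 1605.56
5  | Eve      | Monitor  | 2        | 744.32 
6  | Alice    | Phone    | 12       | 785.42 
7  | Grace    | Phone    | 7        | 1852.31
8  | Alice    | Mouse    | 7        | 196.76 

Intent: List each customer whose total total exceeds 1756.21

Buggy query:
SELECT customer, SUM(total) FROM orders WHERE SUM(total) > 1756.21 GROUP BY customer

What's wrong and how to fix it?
Bug: Aggregate functions cannot appear in a WHERE clause

Fix: Move the aggregate condition to a HAVING clause

Corrected query:
SELECT customer, SUM(total) FROM orders GROUP BY customer HAVING SUM(total) > 1756.21

Result:
customer | SUM(total)
---------+-----------
Alice    | 2174.03   
Eve      | 4147.66   
Grace    | 2109.61   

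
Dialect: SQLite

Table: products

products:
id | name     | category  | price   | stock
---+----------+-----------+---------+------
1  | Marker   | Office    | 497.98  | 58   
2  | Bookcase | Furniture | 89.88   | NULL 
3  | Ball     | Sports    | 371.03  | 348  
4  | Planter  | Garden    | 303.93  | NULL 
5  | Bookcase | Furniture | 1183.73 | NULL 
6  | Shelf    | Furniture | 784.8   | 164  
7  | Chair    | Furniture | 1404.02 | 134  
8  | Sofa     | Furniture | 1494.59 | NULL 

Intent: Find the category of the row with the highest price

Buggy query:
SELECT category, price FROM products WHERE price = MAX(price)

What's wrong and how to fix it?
Bug: WHERE is evaluated per row; an aggregate over the whole table isn't defined there

Fix: Use a subquery: WHERE price = (SELECT MAX(price) FROM products)

Corrected query:
SELECT category, price FROM products WHERE price = (SELECT MAX(price) FROM products)

Result:
category  | price  
----------+--------
Furniture | 1494.59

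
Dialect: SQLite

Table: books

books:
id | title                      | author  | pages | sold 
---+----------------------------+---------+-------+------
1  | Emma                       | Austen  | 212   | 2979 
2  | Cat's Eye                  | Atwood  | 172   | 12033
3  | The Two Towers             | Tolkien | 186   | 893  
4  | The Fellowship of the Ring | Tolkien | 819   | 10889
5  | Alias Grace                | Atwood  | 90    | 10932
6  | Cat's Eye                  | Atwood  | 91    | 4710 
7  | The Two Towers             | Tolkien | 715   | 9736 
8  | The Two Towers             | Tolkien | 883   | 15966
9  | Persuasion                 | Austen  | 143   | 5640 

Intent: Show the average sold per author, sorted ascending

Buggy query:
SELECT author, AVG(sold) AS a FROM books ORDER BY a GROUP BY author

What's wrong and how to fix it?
Bug: GROUP BY must precede ORDER BY

Fix: Reorder: SELECT … FROM … GROUP BY … ORDER BY …

Corrected query:
SELECT author, AVG(sold) AS a FROM books GROUP BY author ORDER BY a

Result:
author  | a     
--------+-------
Austen  | 4309.5
Atwood  | 9225  
Tolkien | 9371  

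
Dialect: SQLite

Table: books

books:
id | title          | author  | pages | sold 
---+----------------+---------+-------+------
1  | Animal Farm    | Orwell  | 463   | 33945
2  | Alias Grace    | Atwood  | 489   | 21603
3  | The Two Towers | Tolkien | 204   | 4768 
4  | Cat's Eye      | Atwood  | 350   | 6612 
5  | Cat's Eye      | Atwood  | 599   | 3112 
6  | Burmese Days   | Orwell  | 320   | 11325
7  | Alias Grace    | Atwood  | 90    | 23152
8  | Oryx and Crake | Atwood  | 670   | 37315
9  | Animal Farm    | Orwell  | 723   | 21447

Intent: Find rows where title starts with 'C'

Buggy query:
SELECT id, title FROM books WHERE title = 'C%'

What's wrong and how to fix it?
Bug: '=' compares the literal string including the % character; pattern matching needs LIKE

Fix: Use LIKE for wildcard pattern matching

Corrected query:
SELECT id, title FROM books WHERE title LIKE 'C%'

Result:
id | title    
---+----------
4  | Cat's Eye
5  | Cat's Eye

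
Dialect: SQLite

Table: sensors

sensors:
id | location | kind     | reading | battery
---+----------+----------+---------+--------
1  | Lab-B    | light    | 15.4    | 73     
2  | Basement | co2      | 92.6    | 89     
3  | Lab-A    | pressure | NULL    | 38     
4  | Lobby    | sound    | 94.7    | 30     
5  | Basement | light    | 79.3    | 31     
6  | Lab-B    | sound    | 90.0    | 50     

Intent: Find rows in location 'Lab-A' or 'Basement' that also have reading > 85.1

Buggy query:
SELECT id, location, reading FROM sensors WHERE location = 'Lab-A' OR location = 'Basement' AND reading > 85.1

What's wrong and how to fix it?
Bug: AND binds tighter than OR, so this parses as location = 'Lab-A' OR (location = 'Basement' AND reading > 85.1)

Fix: Group the OR with parentheses (or use IN), then AND the threshold

Corrected query:
SELECT id, location, reading FROM sensors WHERE (location = 'Lab-A' OR location = 'Basement') AND reading > 85.1

Result:
id | location | reading
---+----------+--------
2  | Basement | 92.6   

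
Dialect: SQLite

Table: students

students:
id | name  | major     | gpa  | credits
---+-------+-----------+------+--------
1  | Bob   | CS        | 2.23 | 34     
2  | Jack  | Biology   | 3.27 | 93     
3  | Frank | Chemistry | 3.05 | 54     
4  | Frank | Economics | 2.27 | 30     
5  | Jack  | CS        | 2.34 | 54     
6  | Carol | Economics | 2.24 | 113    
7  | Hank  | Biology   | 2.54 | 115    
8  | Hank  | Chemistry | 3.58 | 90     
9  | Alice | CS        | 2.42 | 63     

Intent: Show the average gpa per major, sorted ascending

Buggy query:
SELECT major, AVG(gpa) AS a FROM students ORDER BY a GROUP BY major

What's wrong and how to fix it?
Bug: GROUP BY must precede ORDER BY

Fix: Move ORDER BY to the end, after GROUP BY

Corrected query:
SELECT major, AVG(gpa) AS a FROM students GROUP BY major ORDER BY a

Result:
major     | a    
----------+------
Economics | 2.255
CS        | 2.33 
Biology   | 2.905
Chemistry | 3.315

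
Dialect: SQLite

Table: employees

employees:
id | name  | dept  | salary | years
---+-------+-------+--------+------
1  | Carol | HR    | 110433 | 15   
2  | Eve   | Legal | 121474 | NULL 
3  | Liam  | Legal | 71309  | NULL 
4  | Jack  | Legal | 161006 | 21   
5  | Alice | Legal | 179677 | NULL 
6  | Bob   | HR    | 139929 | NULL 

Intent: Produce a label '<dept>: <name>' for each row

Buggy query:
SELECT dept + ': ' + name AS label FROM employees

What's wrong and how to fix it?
Bug: SQLite uses || for string concatenation; + coerces text to numbers (yielding 0)

Fix: Replace + with || to concatenate text

Corrected query:
SELECT dept || ': ' || name AS label FROM employees

Result:
label       
------------
HR: Carol   
Legal: Eve  
Legal: Liam 
Legal: Jack 
Legal: Alice
HR: Bob     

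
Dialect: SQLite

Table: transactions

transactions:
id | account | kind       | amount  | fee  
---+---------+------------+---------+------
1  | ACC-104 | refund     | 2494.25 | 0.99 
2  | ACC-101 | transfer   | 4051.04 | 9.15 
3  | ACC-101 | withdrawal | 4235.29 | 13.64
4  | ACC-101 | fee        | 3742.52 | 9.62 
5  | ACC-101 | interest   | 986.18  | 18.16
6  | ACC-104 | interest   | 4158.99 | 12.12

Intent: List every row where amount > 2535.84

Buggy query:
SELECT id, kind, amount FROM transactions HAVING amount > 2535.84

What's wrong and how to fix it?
Bug: This is a non-aggregate query (no GROUP BY, no aggregates), so in SQLite the HAVING clause is invalid here; a row-level condition belongs in WHERE

Fix: Replace HAVING with WHERE since the condition applies to individual rows

Corrected query:
SELECT id, kind, amount FROM transactions WHERE amount > 2535.84

Result:
id | kind       | amount 
---+------------+--------
2  | transfer   | 4051.04
3  | withdrawal | 4235.29
4  | fee        | 3742.52
6  | interest   | 4158.99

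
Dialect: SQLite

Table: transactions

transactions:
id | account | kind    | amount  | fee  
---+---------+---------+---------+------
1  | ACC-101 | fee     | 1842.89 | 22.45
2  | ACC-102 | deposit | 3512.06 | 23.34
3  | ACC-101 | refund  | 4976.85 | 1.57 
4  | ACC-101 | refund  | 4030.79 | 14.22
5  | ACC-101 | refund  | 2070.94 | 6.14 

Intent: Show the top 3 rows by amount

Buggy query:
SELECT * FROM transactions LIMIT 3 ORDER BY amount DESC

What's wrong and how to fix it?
Bug: ORDER BY cannot follow LIMIT; LIMIT is the final clause

Fix: Sort with ORDER BY, then apply LIMIT

Corrected query:
SELECT * FROM transactions ORDER BY amount DESC LIMIT 3

Result:
id | account | kind    | amount  | fee  
---+---------+---------+---------+------
3  | ACC-101 | refund  | 4976.85 | 1.57 
4  | ACC-101 | refund  | 4030.79 | 14.22
2  | ACC-102 | deposit | 3512.06 | 23.34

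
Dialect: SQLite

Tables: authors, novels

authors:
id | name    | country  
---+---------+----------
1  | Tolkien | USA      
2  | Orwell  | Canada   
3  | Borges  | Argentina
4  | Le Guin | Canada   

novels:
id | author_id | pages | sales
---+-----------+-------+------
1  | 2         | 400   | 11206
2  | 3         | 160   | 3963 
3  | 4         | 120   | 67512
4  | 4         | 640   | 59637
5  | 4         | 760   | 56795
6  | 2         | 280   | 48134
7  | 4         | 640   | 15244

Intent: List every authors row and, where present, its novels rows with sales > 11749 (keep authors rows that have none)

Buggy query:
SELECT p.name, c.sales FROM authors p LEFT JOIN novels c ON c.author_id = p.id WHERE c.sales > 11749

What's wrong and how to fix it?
Bug: A WHERE condition on the right-hand table after LEFT JOIN drops unmatched parents

Fix: Put 'c.sales > 11749' in the JOIN's ON clause instead of WHERE

Corrected query:
SELECT p.name, c.sales FROM authors p LEFT JOIN novels c ON c.author_id = p.id AND c.sales > 11749

Result:
name    | sales
--------+------
Tolkien | NULL 
Orwell  | 48134
Borges  | NULL 
Le Guin | 15244
Le Guin | 56795
Le Guin | 59637
Le Guin | 67512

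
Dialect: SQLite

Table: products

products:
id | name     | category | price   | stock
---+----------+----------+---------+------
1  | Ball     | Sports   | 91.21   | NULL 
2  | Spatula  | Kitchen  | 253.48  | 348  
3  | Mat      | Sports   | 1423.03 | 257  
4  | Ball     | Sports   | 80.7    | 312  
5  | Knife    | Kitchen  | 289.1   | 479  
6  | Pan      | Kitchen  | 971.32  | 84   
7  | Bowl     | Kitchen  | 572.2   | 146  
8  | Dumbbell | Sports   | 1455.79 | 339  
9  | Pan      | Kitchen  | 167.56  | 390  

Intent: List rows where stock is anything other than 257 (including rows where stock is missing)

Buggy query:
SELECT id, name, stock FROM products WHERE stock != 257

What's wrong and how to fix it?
Bug: Inequality against NULL is unknown, not true; rows with NULL are dropped

Fix: Handle NULL separately with IS NULL alongside the inequality

Corrected query:
SELECT id, name, stock FROM products WHERE stock != 257 OR stock IS NULL

Result:
id | name     | stock
---+----------+------
1  | Ball     | NULL 
2  | Spatula  | 348  
4  | Ball     | 312  
5  | Knife    | 479  
6  | Pan      | 84   
7  | Bowl     | 146  
8  | Dumbbell | 339  
9  | Pan      | 390  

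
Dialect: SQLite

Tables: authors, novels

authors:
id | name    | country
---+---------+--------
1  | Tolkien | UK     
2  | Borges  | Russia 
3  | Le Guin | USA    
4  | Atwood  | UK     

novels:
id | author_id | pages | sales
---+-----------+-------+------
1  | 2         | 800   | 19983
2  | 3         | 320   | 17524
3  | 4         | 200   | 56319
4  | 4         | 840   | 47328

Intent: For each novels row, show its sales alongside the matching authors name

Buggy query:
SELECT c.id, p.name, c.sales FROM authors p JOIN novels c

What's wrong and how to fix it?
Bug: JOIN with no ON clause produces a cartesian product; every novels row pairs with every authors row

Fix: Specify the join condition linking the foreign key to the parent id

Corrected query:
SELECT c.id, p.name, c.sales FROM authors p JOIN novels c ON c.author_id = p.id

Result:
id | name    | sales
---+---------+------
1  | Borges  | 19983
2  | Le Guin | 17524
3  | Atwood  | 56319
4  | Atwood  | 47328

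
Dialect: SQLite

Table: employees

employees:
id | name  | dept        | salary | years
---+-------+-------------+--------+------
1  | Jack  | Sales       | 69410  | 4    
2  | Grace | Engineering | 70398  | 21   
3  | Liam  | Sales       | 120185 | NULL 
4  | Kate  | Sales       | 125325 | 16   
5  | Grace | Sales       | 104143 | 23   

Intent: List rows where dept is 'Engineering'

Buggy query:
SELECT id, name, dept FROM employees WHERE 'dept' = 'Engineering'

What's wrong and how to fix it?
Bug: 'dept' in single quotes is a string literal, not the column; the comparison is literal-vs-literal and never true

Fix: Remove the quotes around the column name (or use double quotes for an identifier)

Corrected query:
SELECT id, name, dept FROM employees WHERE dept = 'Engineering'

Result:
id | name  | dept       
---+-------+------------
2  | Grace | Engineering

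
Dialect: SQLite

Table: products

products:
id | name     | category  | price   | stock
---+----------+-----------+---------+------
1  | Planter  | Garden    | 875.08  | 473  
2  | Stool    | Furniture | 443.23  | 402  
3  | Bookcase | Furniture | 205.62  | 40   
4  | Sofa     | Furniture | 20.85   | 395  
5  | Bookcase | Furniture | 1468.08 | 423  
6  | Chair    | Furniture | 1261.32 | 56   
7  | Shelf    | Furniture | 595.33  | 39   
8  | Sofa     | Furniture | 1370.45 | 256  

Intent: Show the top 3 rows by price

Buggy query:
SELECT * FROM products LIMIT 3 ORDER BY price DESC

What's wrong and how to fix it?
Bug: LIMIT must come after ORDER BY

Fix: Sort with ORDER BY, then apply LIMIT

Corrected query:
SELECT * FROM products ORDER BY price DESC LIMIT 3

Result:
id | name     | category  | price   | stock
---+----------+-----------+---------+------
5  | Bookcase | Furniture | 1468.08 | 423  
8  | Sofa     | Furniture | 1370.45 | 256  
6  | Chair    | Furniture | 1261.32 | 56   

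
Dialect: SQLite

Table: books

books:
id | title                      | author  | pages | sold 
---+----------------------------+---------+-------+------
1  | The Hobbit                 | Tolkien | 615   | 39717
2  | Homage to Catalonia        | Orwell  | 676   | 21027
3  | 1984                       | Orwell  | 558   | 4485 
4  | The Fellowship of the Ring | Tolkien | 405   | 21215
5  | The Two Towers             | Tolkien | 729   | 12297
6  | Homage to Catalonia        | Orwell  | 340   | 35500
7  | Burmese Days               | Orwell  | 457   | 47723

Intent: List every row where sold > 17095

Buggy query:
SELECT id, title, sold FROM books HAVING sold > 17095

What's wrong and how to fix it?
Bug: HAVING filters the output of aggregation, but this query has no GROUP BY and no aggregate functions, so SQLite rejects it (HAVING clause on a non-aggregate query); the condition here is per row

Fix: Use WHERE for row-level filtering

Corrected query:
SELECT id, title, sold FROM books WHERE sold > 17095

Result:
id | title                      | sold 
---+----------------------------+------
1  | The Hobbit                 | 39717
2  | Homage to Catalonia        | 21027
4  | The Fellowship of the Ring | 21215
6  | Homage to Catalonia        | 35500
7  | Burmese Days               | 47723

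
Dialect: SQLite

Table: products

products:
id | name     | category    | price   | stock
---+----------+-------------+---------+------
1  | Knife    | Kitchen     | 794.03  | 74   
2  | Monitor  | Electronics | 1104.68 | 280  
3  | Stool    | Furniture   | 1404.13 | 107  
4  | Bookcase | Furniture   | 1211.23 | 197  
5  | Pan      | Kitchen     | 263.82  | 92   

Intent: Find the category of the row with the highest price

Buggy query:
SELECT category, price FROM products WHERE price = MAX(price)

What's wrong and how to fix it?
Bug: MAX(price) is an aggregate and cannot be used directly in WHERE

Fix: Wrap MAX in a scalar subquery so WHERE compares against a single value

Corrected query:
SELECT category, price FROM products WHERE price = (SELECT MAX(price) FROM products)

Result:
category  | price  
----------+--------
Furniture | 1404.13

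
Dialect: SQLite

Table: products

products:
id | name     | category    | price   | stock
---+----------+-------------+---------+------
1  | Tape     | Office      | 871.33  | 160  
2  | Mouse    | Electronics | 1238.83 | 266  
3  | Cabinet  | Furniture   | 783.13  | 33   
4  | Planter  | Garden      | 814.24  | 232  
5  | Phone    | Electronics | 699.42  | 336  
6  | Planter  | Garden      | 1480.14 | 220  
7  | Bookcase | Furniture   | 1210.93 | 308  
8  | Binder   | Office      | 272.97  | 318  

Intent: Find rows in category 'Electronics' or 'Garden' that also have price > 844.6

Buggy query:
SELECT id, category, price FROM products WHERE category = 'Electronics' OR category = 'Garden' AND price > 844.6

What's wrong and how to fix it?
Bug: AND binds tighter than OR, so this parses as category = 'Electronics' OR (category = 'Garden' AND price > 844.6)

Fix: Group the OR with parentheses (or use IN), then AND the threshold

Corrected query:
SELECT id, category, price FROM products WHERE (category = 'Electronics' OR category = 'Garden') AND price > 844.6

Result:
id | category    | price  
---+-------------+--------
2  | Electronics | 1238.83
6  | Garden      | 1480.14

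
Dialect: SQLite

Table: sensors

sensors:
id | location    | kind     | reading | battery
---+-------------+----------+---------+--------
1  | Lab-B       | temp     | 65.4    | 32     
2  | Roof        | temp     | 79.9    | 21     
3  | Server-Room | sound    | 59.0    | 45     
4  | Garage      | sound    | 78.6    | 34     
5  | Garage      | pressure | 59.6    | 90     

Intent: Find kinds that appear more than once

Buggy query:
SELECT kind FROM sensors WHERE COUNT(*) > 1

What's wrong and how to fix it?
Bug: WHERE can't reference COUNT(*); aggregates are computed after WHERE

Fix: GROUP BY kind, then filter groups with HAVING COUNT(*) > 1

Corrected query:
SELECT kind FROM sensors GROUP BY kind HAVING COUNT(*) > 1

Result:
kind 
-----
sound
temp 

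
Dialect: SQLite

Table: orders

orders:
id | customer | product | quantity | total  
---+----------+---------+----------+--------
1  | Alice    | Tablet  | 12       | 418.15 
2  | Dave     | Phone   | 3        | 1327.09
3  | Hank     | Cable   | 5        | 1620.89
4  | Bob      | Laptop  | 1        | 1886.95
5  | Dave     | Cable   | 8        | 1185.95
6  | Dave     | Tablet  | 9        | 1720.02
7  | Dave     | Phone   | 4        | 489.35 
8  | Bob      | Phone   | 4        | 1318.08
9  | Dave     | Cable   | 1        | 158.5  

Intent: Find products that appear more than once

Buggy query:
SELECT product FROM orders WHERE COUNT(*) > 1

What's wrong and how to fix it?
Bug: COUNT(*) is an aggregate and cannot be used in WHERE

Fix: Group first, then use HAVING for the count condition

Corrected query:
SELECT product FROM orders GROUP BY product HAVING COUNT(*) > 1

Result:
product
-------
Cable  
Phone  
Tablet 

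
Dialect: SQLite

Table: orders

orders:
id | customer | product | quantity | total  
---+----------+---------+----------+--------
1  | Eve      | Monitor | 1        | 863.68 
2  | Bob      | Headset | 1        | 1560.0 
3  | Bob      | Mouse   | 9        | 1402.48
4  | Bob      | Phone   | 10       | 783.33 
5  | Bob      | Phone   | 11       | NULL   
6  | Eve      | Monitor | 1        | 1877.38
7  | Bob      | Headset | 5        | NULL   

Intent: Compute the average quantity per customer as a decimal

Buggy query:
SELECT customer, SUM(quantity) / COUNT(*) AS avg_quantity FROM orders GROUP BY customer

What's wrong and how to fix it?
Bug: SUM(quantity) and COUNT(*) are both integers; the division truncates the fractional part

Fix: Cast one side to REAL so the division keeps the fractional part

Corrected query:
SELECT customer, SUM(quantity) * 1.0 / COUNT(*) AS avg_quantity FROM orders GROUP BY customer

Result:
customer | avg_quantity
---------+-------------
Bob      | 7.2         
Eve      | 1           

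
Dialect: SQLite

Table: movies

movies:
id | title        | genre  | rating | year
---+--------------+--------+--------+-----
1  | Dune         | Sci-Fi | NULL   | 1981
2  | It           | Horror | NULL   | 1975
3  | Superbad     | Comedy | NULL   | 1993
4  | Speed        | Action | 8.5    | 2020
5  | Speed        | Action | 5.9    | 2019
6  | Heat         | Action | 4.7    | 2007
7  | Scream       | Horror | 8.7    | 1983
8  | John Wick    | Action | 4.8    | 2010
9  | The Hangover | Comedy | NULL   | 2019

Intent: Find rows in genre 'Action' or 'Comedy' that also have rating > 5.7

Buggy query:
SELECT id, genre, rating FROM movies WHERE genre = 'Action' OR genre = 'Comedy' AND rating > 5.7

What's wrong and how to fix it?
Bug: AND binds tighter than OR, so this parses as genre = 'Action' OR (genre = 'Comedy' AND rating > 5.7)

Fix: Group the OR with parentheses (or use IN), then AND the threshold

Corrected query:
SELECT id, genre, rating FROM movies WHERE (genre = 'Action' OR genre = 'Comedy') AND rating > 5.7

Result:
id | genre  | rating
---+--------+-------
4  | Action | 8.5   
5  | Action | 5.9   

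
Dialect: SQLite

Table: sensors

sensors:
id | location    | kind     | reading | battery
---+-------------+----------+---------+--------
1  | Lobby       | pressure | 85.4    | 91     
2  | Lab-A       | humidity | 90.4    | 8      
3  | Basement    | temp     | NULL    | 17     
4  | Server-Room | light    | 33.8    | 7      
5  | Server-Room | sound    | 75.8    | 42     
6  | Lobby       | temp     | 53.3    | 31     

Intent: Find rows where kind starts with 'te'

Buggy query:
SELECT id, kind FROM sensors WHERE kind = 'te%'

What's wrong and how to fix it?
Bug: Wildcards only work with LIKE; '=' treats '%' as a literal character

Fix: Replace '=' with LIKE so 'te%' is treated as a pattern

Corrected query:
SELECT id, kind FROM sensors WHERE kind LIKE 'te%'

Result:
id | kind
---+-----
3  | temp
6  | temp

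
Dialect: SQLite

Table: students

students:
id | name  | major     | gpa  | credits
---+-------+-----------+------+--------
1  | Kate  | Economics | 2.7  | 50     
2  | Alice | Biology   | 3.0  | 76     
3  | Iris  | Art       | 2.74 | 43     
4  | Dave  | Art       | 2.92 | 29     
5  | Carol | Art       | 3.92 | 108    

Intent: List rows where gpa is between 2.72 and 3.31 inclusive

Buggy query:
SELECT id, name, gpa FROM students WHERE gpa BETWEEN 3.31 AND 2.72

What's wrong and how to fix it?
Bug: The bounds are reversed; BETWEEN a AND b requires a <= b to match anything

Fix: Write BETWEEN 2.72 AND 3.31

Corrected query:
SELECT id, name, gpa FROM students WHERE gpa BETWEEN 2.72 AND 3.31

Result:
id | name  | gpa 
---+-------+-----
2  | Alice | 3   
3  | Iris  | 2.74
4  | Dave  | 2.92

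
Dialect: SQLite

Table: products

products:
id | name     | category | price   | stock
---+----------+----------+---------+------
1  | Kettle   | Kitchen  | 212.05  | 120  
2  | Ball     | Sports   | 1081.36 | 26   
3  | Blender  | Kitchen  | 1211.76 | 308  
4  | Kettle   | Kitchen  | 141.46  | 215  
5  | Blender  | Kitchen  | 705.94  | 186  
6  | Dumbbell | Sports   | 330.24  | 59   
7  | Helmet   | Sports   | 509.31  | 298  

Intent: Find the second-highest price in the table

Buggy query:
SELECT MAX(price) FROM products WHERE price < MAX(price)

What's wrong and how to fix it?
Bug: MAX(price) on the right of the comparison is an aggregate-in-WHERE error

Fix: Put the inner MAX in a scalar subquery

Corrected query:
SELECT MAX(price) FROM products WHERE price < (SELECT MAX(price) FROM products)

Result:
MAX(price)
----------
1081.36   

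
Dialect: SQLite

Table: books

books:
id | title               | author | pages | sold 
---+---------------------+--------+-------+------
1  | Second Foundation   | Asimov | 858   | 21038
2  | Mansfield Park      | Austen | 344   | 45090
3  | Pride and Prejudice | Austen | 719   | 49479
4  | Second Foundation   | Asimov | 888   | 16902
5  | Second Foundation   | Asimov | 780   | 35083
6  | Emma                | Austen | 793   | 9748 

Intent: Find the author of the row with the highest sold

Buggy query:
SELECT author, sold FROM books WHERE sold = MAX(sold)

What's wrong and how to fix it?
Bug: WHERE is evaluated per row; an aggregate over the whole table isn't defined there

Fix: Wrap MAX in a scalar subquery so WHERE compares against a single value

Corrected query:
SELECT author, sold FROM books WHERE sold = (SELECT MAX(sold) FROM books)

Result:
author | sold 
-------+------
Austen | 49479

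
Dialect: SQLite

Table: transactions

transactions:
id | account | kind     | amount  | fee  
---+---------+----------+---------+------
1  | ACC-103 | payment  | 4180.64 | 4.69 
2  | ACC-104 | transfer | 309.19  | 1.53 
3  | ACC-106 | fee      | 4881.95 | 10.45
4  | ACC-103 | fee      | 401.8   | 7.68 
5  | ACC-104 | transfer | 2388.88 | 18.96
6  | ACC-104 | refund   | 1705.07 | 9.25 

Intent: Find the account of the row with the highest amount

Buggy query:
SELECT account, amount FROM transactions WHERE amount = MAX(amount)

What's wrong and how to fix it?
Bug: MAX(amount) is an aggregate and cannot be used directly in WHERE

Fix: Wrap MAX in a scalar subquery so WHERE compares against a single value

Corrected query:
SELECT account, amount FROM transactions WHERE amount = (SELECT MAX(amount) FROM transactions)

Result:
account | amount 
--------+--------
ACC-106 | 4881.95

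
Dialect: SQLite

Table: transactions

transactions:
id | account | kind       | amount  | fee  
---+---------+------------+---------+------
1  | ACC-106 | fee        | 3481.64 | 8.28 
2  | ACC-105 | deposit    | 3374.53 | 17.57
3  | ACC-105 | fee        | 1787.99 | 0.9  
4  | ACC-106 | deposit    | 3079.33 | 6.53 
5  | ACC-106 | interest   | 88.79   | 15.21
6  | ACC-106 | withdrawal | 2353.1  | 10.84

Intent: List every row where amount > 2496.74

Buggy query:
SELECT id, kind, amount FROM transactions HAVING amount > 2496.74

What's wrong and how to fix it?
Bug: This is a non-aggregate query (no GROUP BY, no aggregates), so in SQLite the HAVING clause is invalid here; a row-level condition belongs in WHERE

Fix: Replace HAVING with WHERE since the condition applies to individual rows

Corrected query:
SELECT id, kind, amount FROM transactions WHERE amount > 2496.74

Result:
id | kind    | amount 
---+---------+--------
1  | fee     | 3481.64
2  | deposit | 3374.53
4  | deposit | 3079.33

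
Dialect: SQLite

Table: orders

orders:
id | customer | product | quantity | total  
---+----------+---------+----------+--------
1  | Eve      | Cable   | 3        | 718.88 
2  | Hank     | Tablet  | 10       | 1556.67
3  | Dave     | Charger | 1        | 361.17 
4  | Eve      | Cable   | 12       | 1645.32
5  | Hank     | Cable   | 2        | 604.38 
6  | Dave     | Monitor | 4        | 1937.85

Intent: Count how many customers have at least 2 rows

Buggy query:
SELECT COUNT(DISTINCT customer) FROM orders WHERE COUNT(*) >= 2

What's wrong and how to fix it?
Bug: WHERE filters individual rows, not groups, so a group-level COUNT is invalid there

Fix: Use a subquery that GROUPs and filters with HAVING, then count its rows

Corrected query:
SELECT COUNT(*) FROM (SELECT customer FROM orders GROUP BY customer HAVING COUNT(*) >= 2)

Result:
COUNT(*)
--------
3       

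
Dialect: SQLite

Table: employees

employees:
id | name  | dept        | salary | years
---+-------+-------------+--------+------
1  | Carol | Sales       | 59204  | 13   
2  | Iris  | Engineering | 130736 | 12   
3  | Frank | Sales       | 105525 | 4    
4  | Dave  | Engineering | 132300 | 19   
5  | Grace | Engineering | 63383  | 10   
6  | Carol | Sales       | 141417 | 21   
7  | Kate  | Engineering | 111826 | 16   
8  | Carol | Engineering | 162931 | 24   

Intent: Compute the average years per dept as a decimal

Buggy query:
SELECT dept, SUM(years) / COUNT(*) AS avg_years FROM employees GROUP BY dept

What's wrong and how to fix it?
Bug: Both operands are integers, so '/' performs integer division and truncates

Fix: Multiply by 1.0 (or CAST to REAL) to force floating-point division

Corrected query:
SELECT dept, SUM(years) * 1.0 / COUNT(*) AS avg_years FROM employees GROUP BY dept

Result:
dept        | avg_years
------------+----------
Engineering | 16.2     
Sales       | 12.666667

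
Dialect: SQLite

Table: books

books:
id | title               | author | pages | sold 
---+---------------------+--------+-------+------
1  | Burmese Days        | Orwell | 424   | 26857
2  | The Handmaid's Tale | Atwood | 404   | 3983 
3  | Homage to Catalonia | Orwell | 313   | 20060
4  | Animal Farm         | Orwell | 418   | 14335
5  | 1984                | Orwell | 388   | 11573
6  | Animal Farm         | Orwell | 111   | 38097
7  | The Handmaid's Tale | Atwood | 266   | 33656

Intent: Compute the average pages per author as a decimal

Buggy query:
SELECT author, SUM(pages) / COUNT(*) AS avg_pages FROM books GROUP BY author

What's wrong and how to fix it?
Bug: Both operands are integers, so '/' performs integer division and truncates

Fix: Cast one side to REAL so the division keeps the fractional part

Corrected query:
SELECT author, SUM(pages) * 1.0 / COUNT(*) AS avg_pages FROM books GROUP BY author

Result:
author | avg_pages
-------+----------
Atwood | 335      
Orwell | 330.8    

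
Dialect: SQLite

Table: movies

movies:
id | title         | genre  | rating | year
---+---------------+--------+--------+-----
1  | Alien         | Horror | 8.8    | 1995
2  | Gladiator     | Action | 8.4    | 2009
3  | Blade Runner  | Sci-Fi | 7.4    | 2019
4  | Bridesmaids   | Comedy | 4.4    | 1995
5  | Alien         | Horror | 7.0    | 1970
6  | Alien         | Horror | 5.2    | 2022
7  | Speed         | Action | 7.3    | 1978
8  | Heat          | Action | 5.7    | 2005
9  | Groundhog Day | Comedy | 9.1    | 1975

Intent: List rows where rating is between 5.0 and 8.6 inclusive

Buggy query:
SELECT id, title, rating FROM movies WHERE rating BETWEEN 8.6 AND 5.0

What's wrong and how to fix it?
Bug: The bounds are reversed; BETWEEN a AND b requires a <= b to match anything

Fix: Swap the bounds so the smaller value comes first

Corrected query:
SELECT id, title, rating FROM movies WHERE rating BETWEEN 5.0 AND 8.6

Result:
id | title        | rating
---+--------------+-------
2  | Gladiator    | 8.4   
3  | Blade Runner | 7.4   
5  | Alien        | 7     
6  | Alien        | 5.2   
7  | Speed        | 7.3   
8  | Heat         | 5.7   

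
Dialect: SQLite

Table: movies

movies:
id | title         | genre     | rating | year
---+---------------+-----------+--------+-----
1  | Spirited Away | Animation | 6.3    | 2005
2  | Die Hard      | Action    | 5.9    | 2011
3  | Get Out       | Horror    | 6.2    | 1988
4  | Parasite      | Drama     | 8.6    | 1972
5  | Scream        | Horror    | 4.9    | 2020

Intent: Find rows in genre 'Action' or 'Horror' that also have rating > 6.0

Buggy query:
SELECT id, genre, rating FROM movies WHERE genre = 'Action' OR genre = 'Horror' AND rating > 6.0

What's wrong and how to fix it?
Bug: Without parentheses, AND is evaluated before OR, so the rating filter only applies to the 'Horror' branch

Fix: Group the OR with parentheses (or use IN), then AND the threshold

Corrected query:
SELECT id, genre, rating FROM movies WHERE (genre = 'Action' OR genre = 'Horror') AND rating > 6.0

Result:
id | genre  | rating
---+--------+-------
3  | Horror | 6.2   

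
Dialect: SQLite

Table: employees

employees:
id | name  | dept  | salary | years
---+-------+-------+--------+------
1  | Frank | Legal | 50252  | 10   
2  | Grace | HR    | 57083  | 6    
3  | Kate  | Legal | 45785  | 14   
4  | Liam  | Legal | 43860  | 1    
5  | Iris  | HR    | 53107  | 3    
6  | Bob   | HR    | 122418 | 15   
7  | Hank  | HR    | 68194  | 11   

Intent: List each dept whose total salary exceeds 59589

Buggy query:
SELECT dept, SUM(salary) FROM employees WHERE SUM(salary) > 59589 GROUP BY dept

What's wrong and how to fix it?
Bug: WHERE runs before GROUP BY, so aggregates aren't available there

Fix: Move the aggregate condition to a HAVING clause

Corrected query:
SELECT dept, SUM(salary) FROM employees GROUP BY dept HAVING SUM(salary) > 59589

Result:
dept  | SUM(salary)
------+------------
HR    | 300802     
Legal | 139897     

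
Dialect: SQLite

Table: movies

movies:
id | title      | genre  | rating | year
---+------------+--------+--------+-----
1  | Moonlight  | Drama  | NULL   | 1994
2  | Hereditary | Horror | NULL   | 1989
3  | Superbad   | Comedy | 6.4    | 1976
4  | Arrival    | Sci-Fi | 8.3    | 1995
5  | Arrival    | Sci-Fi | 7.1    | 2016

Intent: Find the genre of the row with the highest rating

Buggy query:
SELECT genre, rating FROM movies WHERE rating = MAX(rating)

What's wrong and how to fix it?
Bug: MAX(rating) is an aggregate and cannot be used directly in WHERE

Fix: Use a subquery: WHERE rating = (SELECT MAX(rating) FROM movies)

Corrected query:
SELECT genre, rating FROM movies WHERE rating = (SELECT MAX(rating) FROM movies)

Result:
genre  | rating
-------+-------
Sci-Fi | 8.3   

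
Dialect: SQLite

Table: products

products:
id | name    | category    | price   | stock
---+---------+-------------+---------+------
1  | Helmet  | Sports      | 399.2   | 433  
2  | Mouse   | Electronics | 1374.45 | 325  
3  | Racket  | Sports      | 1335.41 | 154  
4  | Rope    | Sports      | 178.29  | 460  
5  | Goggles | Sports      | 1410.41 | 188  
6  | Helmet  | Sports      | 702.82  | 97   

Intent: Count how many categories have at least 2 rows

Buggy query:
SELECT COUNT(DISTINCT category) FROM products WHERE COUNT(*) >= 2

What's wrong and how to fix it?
Bug: COUNT(*) cannot appear in WHERE; the per-group count doesn't exist yet

Fix: Group first with HAVING COUNT(*) >= 2, then COUNT the resulting groups

Corrected query:
SELECT COUNT(*) FROM (SELECT category FROM products GROUP BY category HAVING COUNT(*) >= 2)

Result:
COUNT(*)
--------
1       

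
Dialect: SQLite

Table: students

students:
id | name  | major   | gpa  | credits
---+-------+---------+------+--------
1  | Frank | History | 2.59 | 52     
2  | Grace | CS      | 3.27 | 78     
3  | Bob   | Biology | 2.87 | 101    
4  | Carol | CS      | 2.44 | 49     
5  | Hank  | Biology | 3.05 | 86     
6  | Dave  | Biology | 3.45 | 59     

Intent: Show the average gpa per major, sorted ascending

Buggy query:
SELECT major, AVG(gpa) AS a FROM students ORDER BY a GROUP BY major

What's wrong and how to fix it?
Bug: GROUP BY must precede ORDER BY

Fix: Reorder: SELECT … FROM … GROUP BY … ORDER BY …

Corrected query:
SELECT major, AVG(gpa) AS a FROM students GROUP BY major ORDER BY a

Result:
major   | a       
--------+---------
History | 2.59    
CS      | 2.855   
Biology | 3.123333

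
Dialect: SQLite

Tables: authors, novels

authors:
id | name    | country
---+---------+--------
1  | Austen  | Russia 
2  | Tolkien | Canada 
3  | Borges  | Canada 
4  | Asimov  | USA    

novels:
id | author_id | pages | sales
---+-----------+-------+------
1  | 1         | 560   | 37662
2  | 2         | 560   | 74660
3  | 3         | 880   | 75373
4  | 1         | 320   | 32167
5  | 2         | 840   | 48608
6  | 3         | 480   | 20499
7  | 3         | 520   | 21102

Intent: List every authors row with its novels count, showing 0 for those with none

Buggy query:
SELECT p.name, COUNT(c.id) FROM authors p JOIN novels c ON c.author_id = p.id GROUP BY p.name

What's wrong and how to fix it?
Bug: An inner join excludes parents with zero children

Fix: Use LEFT JOIN so parents without children still appear (COUNT(c.id) gives 0)

Corrected query:
SELECT p.name, COUNT(c.id) FROM authors p LEFT JOIN novels c ON c.author_id = p.id GROUP BY p.name

Result:
name    | COUNT(c.id)
--------+------------
Asimov  | 0          
Austen  | 2          
Borges  | 3          
Tolkien | 2          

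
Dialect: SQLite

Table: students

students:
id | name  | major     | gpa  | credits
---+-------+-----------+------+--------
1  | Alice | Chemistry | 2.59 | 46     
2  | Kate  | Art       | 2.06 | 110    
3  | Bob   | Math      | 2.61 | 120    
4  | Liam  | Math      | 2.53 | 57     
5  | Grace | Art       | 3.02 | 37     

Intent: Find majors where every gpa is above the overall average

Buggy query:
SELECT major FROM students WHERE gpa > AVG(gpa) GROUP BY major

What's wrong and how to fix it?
Bug: WHERE evaluates per row before aggregation, so AVG() is unavailable

Fix: Compute the overall average in a scalar subquery and compare each group's MIN against it in HAVING

Corrected query:
SELECT major FROM students GROUP BY major HAVING MIN(gpa) > (SELECT AVG(gpa) FROM students)

Result:
major    
---------
Chemistry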